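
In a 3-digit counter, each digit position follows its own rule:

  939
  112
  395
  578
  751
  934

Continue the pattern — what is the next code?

First digit: 9, 1, 3, 5, 7, 9 → 1 (+2 each step, mod 10).
Second digit: −2 each step, mod 10; 3, 1, 9, 7, 5, 3 → 1.
Third digit — +3 each step, mod 10: 9, 2, 5, 8, 1, 4 → 7.
Combining the parts gives 117.

117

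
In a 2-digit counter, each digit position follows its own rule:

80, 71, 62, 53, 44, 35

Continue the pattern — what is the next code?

26

First digit: 8, 7, 6, 5, 4, 3 → 2 (−1 each step, mod 10).
Second digit: +1 each step, mod 10, so 0, 1, 2, 3, 4, 5 → 6.
Putting it together: 26.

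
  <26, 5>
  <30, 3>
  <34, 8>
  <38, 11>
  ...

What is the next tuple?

<42, 19>

First slot — +4 each step: 26, 30, 34, 38 → 42.
Second slot — each term is the sum of the two before it: 5, 3, 8, 11 → 19.
So the next tuple is <42, 19>.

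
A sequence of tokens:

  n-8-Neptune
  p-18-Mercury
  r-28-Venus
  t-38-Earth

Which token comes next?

v-48-Mars

Letter: letters move forward 2 places in the alphabet, so n, p, r, t → v.
Second component goes 8, 18, 28, 38 → 48 (+10 each step).
Planet: runs through the planets Mercury→Neptune, so Neptune, Mercury, Venus, Earth → Mars.
Putting it together: v-48-Mars.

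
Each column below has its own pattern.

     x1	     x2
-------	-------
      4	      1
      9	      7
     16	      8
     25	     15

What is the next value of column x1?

36

Column x1 — perfect squares: 2², 3², 4², …: 4, 9, 16, 25 → 36.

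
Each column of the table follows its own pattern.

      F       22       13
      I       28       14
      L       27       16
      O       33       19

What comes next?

For the letter, letters move forward 3 places in the alphabet: F, I, L, O → R.
Second component: 22, 28, 27, 33 → 32 (alternating steps +6, −1, +6, −1, …).
For the third component, differences are 1, 2, 3, … (increasing by 1 each time): 13, 14, 16, 19 → 23.
Combining the parts gives R  32  23.

R  32  23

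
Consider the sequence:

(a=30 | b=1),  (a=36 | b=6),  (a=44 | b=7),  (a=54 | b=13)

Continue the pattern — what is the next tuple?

(a=66 | b=20)

A: differences are 6, 8, 10, … (increasing by 2 each time); 30, 36, 44, 54 → 66.
B: each term is the sum of the two before it; 1, 6, 7, 13 → 20.
Combining the parts gives (a=66 | b=20).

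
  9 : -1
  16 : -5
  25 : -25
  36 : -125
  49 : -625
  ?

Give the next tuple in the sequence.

First part: perfect squares: 3², 4², 5², …; 9, 16, 25, 36, 49 → 64.
Second part: ×5 each step, so -1, -5, -25, -125, -625 → -3125.
So the next tuple is 64 : -3125.

64 : -3125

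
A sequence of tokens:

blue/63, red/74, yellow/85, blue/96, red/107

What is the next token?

For the colour, repeats blue → red → yellow: blue, red, yellow, blue, red → yellow.
For the second component, +11 each step: 63, 74, 85, 96, 107 → 118.
Putting it together: yellow/118.

yellow/118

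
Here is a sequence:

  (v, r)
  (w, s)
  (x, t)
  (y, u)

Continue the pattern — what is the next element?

(z, v)

For the first letter, letters move forward 1 place in the alphabet: v, w, x, y → z.
Second letter: letters move forward 1 place in the alphabet; r, s, t, u → v.
Combining the parts gives (z, v).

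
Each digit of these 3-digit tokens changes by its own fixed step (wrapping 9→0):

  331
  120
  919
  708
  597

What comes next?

First digit goes 3, 1, 9, 7, 5 → 3 (−2 each step, mod 10).
Second digit: −1 each step, mod 10; 3, 2, 1, 0, 9 → 8.
Third digit: −1 each step, mod 10; 1, 0, 9, 8, 7 → 6.
Combining the parts gives 386.

386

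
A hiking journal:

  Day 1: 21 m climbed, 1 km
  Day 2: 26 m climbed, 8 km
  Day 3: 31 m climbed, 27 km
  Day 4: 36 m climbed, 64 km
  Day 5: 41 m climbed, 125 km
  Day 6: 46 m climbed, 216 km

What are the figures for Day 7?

M climbed goes 21, 26, 31, 36, 41, 46 → 51 (+5 each step).
Km: perfect cubes: 1³, 2³, 3³, …, so 1, 8, 27, 64, 125, 216 → 343.
So the next row is 51 m climbed, 343 km.

51 m climbed, 343 km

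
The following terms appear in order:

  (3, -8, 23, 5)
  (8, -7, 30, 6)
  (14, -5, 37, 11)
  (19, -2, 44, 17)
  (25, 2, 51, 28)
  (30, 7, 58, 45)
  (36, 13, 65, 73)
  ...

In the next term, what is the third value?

72

Third value — +7 each step: 23, 30, 37, 44, 51, 58, 65 → 72.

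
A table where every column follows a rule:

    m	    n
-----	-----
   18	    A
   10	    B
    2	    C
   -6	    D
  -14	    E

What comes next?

-22  F

Column m: −8 each step, so 18, 10, 2, -6, -14 → -22.
Column n: A, B, C, D, E → F (letters move forward 1 place in the alphabet).
Putting it together: -22  F.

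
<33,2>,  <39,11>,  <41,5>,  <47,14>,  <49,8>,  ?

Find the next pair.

First value: 33, 39, 41, 47, 49 → 55 (alternating steps +6, +2, +6, +2, …).
Second value: 2, 11, 5, 14, 8 → 17 (alternating steps +9, −6, +9, −6, …).
So the next pair is <55,17>.

<55,17>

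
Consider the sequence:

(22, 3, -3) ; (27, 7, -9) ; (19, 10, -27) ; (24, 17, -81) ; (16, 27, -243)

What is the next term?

(21, 44, -729)

First coordinate — alternating steps +5, −8, +5, −8, …: 22, 27, 19, 24, 16 → 21.
Second coordinate: each term is the sum of the two before it; 3, 7, 10, 17, 27 → 44.
Third coordinate: -3, -9, -27, -81, -243 → -729 (×3 each step).
So the next term is (21, 44, -729).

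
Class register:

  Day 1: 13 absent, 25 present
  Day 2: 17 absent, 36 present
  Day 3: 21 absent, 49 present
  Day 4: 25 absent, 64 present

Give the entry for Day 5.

For the absent, +4 each step: 13, 17, 21, 25 → 29.
Present: perfect squares: 5², 6², 7², …; 25, 36, 49, 64 → 81.
Putting it together: 29 absent, 81 present.

29 absent, 81 present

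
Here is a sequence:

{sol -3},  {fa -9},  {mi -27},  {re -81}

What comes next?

{do -243}

For the note, runs backward through the solfège scale do→ti: sol, fa, mi, re → do.
Second coordinate goes -3, -9, -27, -81 → -243 (×3 each step).
Putting it together: {do -243}.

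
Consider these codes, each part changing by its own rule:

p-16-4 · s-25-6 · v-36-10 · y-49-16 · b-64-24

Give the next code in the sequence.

Letter: p, s, v, y, b → e (letters move forward 3 places in the alphabet, wrapping Z→A).
Second component: perfect squares: 4², 5², 6², …; 16, 25, 36, 49, 64 → 81.
Third component — differences are 2, 4, 6, … (increasing by 2 each time): 4, 6, 10, 16, 24 → 34.
Combining the parts gives e-81-34.

e-81-34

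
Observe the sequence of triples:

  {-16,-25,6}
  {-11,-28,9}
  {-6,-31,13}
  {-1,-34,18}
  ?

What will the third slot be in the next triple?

Third slot: 6, 9, 13, 18 → 24 (differences are 3, 4, 5, … (increasing by 1 each time)).

24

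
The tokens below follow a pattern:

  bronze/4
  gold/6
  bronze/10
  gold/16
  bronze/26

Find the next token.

gold/42

For the rank, alternates bronze ↔ gold: bronze, gold, bronze, gold, bronze → gold.
Second component: 4, 6, 10, 16, 26 → 42 (each term is the sum of the two before it).
Combining the parts gives gold/42.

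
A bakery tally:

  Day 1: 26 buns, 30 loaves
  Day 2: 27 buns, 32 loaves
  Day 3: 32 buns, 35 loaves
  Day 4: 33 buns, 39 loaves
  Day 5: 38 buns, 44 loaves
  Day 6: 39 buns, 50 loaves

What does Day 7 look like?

For the buns, alternating steps +1, +5, +1, +5, …: 26, 27, 32, 33, 38, 39 → 44.
For the loaves, differences are 2, 3, 4, … (increasing by 1 each time): 30, 32, 35, 39, 44, 50 → 57.
Putting it together: 44 buns, 57 loaves.

44 buns, 57 loaves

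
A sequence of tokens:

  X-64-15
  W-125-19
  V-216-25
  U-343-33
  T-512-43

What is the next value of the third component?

55

Letter: letters move back 1 place in the alphabet; X, W, V, U, T → S.
Second component: perfect cubes: 4³, 5³, 6³, …, so 64, 125, 216, 343, 512 → 729.
For the third component, differences are 4, 6, 8, … (increasing by 2 each time): 15, 19, 25, 33, 43 → 55.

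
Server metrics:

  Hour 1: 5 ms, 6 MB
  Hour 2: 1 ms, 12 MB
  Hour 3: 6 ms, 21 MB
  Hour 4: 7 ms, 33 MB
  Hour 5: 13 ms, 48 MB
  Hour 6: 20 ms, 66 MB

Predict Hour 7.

Ms: each term is the sum of the two before it, so 5, 1, 6, 7, 13, 20 → 33.
MB: differences are 6, 9, 12, … (increasing by 3 each time); 6, 12, 21, 33, 48, 66 → 87.
Combining the parts gives 33 ms, 87 MB.

33 ms, 87 MB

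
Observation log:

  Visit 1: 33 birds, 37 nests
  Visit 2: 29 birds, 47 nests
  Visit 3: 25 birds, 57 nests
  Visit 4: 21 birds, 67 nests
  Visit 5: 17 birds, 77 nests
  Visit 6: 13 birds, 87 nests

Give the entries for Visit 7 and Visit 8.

Birds: 33, 29, 25, 21, 17, 13 → 9 → 5 (−4 each step).
Nests: 37, 47, 57, 67, 77, 87 → 97 → 107 (+10 each step).
Putting the parts together: 9 birds, 97 nests and then 5 birds, 107 nests.

9 birds, 97 nests; 5 birds, 107 nests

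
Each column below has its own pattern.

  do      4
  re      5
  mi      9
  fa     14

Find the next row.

Note goes do, re, mi, fa → sol (runs through the solfège scale do→ti).
Second component: each term is the sum of the two before it; 4, 5, 9, 14 → 23.
So the next row is sol  23.

sol  23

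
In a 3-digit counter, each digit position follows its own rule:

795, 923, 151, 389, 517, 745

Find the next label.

First digit goes 7, 9, 1, 3, 5, 7 → 9 (+2 each step, mod 10).
Second digit — +3 each step, mod 10: 9, 2, 5, 8, 1, 4 → 7.
Third digit goes 5, 3, 1, 9, 7, 5 → 3 (−2 each step, mod 10).
Combining the parts gives 973.

973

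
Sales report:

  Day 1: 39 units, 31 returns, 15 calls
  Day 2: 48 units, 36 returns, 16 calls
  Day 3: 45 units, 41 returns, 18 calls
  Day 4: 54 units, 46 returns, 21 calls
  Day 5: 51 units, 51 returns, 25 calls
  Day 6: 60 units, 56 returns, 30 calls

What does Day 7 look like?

Units: alternating steps +9, −3, +9, −3, …; 39, 48, 45, 54, 51, 60 → 57.
Returns goes 31, 36, 41, 46, 51, 56 → 61 (+5 each step).
Calls goes 15, 16, 18, 21, 25, 30 → 36 (differences are 1, 2, 3, … (increasing by 1 each time)).
Putting it together: 57 units, 61 returns, 36 calls.

57 units, 61 returns, 36 calls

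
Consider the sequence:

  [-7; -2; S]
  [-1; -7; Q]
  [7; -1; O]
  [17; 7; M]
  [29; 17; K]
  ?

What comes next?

[43; 29; I]

First part: differences are 6, 8, 10, … (increasing by 2 each time); -7, -1, 7, 17, 29 → 43.
Second part goes -2, -7, -1, 7, 17 → 29 (always the previous value of the first part).
Letter: S, Q, O, M, K → I (letters move back 2 places in the alphabet).
Putting it together: [43; 29; I].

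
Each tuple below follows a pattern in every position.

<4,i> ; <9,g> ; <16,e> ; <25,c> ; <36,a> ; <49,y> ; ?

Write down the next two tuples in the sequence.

First entry: 4, 9, 16, 25, 36, 49 → 64 → 81 (perfect squares: 2², 3², 4², …).
Letter: i, g, e, c, a, y → w → u (letters move back 2 places in the alphabet, wrapping A→Z).
So the next two tuples are <64,w> and <81,u>.

<64,w>, <81,u>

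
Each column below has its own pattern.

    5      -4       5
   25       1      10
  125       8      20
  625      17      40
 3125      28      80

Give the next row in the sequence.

15625  41  160

For the first component, ×5 each step: 5, 25, 125, 625, 3125 → 15625.
Second component: differences are 5, 7, 9, … (increasing by 2 each time), so -4, 1, 8, 17, 28 → 41.
Third component: ×2 each step; 5, 10, 20, 40, 80 → 160.
Combining the parts gives 15625  41  160.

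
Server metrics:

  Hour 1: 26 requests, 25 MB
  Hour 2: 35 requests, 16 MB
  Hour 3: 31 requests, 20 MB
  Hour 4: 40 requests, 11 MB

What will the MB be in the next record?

15

Requests: 26, 35, 31, 40 → 36 (alternating steps +9, −4, +9, −4, …).
MB: 25, 16, 20, 11 → 15 (together with the requests always sums to 51).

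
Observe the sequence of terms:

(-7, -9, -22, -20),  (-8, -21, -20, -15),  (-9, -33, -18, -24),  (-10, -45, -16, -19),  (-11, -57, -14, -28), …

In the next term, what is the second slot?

-69

Second slot: −12 each step, so -9, -21, -33, -45, -57 → -69.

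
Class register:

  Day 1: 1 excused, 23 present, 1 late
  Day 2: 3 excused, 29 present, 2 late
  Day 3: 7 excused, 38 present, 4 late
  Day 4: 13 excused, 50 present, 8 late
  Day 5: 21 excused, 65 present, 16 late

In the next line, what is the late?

For the late, ×2 each step: 1, 2, 4, 8, 16 → 32.

32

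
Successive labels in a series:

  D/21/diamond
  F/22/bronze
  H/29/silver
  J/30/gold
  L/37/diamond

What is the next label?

N/38/bronze

Letter: letters move forward 2 places in the alphabet; D, F, H, J, L → N.
Second component: 21, 22, 29, 30, 37 → 38 (alternating steps +1, +7, +1, +7, …).
Rank: repeats diamond → bronze → silver → gold; diamond, bronze, silver, gold, diamond → bronze.
Putting it together: N/38/bronze.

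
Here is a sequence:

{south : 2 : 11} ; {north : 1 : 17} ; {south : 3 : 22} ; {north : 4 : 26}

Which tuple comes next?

{south : 7 : 29}

Direction: south, north, south, north → south (alternates south ↔ north).
For the second entry, each term is the sum of the two before it: 2, 1, 3, 4 → 7.
Third entry goes 11, 17, 22, 26 → 29 (differences are 6, 5, 4, … (decreasing by 1 each time)).
So the next tuple is {south : 7 : 29}.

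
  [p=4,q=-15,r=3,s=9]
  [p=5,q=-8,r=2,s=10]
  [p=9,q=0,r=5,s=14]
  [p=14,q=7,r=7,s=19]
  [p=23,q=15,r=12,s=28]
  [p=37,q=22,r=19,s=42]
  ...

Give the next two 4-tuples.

P: 4, 5, 9, 14, 23, 37 → 60 → 97 (each term is the sum of the two before it).
Q goes -15, -8, 0, 7, 15, 22 → 30 → 37 (alternating steps +7, +8, +7, +8, …).
R — each term is the sum of the two before it: 3, 2, 5, 7, 12, 19 → 31 → 50.
S: 9, 10, 14, 19, 28, 42 → 65 → 102 (always 5 more than the p).
So the next two 4-tuples are [p=60,q=30,r=31,s=65] and [p=97,q=37,r=50,s=102].

[p=60,q=30,r=31,s=65], [p=97,q=37,r=50,s=102]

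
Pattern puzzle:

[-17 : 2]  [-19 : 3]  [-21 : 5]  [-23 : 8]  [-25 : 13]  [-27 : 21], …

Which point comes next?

[-29 : 34]

First part: −2 each step; -17, -19, -21, -23, -25, -27 → -29.
Second part: each term is the sum of the two before it; 2, 3, 5, 8, 13, 21 → 34.
Putting it together: [-29 : 34].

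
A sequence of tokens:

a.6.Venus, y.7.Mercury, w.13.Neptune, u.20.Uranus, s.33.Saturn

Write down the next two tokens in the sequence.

Letter: letters move back 2 places in the alphabet, wrapping A→Z, so a, y, w, u, s → q → o.
Second component: 6, 7, 13, 20, 33 → 53 → 86 (each term is the sum of the two before it).
For the planet, runs backward through the planets Mercury→Neptune: Venus, Mercury, Neptune, Uranus, Saturn → Jupiter → Mars.
Putting the parts together: q.53.Jupiter and then o.86.Mars.

q.53.Jupiter, o.86.Mars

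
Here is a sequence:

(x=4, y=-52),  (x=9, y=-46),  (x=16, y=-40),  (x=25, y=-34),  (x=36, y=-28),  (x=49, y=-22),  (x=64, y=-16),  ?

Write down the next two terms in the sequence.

X: perfect squares: 2², 3², 4², …; 4, 9, 16, 25, 36, 49, 64 → 81 → 100.
Y: -52, -46, -40, -34, -28, -22, -16 → -10 → -4 (+6 each step).
So the next two terms are (x=81, y=-10) and (x=100, y=-4).

(x=81, y=-10), (x=100, y=-4)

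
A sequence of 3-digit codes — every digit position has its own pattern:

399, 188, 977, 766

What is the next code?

555

First digit — −2 each step, mod 10: 3, 1, 9, 7 → 5.
Second digit: −1 each step, mod 10, so 9, 8, 7, 6 → 5.
Third digit: 9, 8, 7, 6 → 5 (−1 each step, mod 10).
Putting it together: 555.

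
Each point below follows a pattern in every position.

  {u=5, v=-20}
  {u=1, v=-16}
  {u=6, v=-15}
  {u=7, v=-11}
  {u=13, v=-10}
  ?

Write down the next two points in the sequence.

U: each term is the sum of the two before it, so 5, 1, 6, 7, 13 → 20 → 33.
For the v, alternating steps +4, +1, +4, +1, …: -20, -16, -15, -11, -10 → -6 → -5.
Putting the parts together: {u=20, v=-6} and then {u=33, v=-5}.

{u=20, v=-6}, {u=33, v=-5}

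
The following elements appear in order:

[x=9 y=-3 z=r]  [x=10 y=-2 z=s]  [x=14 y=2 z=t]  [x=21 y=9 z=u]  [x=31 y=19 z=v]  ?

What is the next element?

[x=44 y=32 z=w]

X: 9, 10, 14, 21, 31 → 44 (differences are 1, 4, 7, … (increasing by 3 each time)).
Y: -3, -2, 2, 9, 19 → 32 (always 12 less than the x).
Z: letters move forward 1 place in the alphabet; r, s, t, u, v → w.
Putting it together: [x=44 y=32 z=w].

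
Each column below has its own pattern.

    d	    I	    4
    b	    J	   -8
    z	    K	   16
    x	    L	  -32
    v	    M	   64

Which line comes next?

t  N  -128

First letter: letters move back 2 places in the alphabet, wrapping A→Z; d, b, z, x, v → t.
For the second letter, letters move forward 1 place in the alphabet: I, J, K, L, M → N.
Third component: ×(-2) each step; 4, -8, 16, -32, 64 → -128.
Putting it together: t  N  -128.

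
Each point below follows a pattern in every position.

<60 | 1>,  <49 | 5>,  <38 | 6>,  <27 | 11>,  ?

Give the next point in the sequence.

<16 | 17>

First component: −11 each step, so 60, 49, 38, 27 → 16.
Second component goes 1, 5, 6, 11 → 17 (each term is the sum of the two before it).
So the next point is <16 | 17>.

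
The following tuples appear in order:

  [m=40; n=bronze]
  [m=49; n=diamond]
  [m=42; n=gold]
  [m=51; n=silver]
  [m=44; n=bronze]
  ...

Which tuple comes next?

M goes 40, 49, 42, 51, 44 → 53 (alternating steps +9, −7, +9, −7, …).
N — repeats bronze → diamond → gold → silver: bronze, diamond, gold, silver, bronze → diamond.
Putting it together: [m=53; n=diamond].

[m=53; n=diamond]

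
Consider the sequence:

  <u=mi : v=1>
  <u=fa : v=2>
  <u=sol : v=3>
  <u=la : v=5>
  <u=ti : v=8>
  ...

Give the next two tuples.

U: mi, fa, sol, la, ti → do → re (runs through the solfège scale do→ti).
V: each term is the sum of the two before it; 1, 2, 3, 5, 8 → 13 → 21.
So the next two tuples are <u=do : v=13> and <u=re : v=21>.

<u=do : v=13>, <u=re : v=21>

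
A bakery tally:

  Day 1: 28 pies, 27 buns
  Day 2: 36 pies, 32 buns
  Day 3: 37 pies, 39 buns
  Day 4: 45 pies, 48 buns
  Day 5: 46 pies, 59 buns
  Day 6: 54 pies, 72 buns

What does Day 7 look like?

Pies: 28, 36, 37, 45, 46, 54 → 55 (alternating steps +8, +1, +8, +1, …).
Buns: 27, 32, 39, 48, 59, 72 → 87 (differences are 5, 7, 9, … (increasing by 2 each time)).
Putting it together: 55 pies, 87 buns.

55 pies, 87 buns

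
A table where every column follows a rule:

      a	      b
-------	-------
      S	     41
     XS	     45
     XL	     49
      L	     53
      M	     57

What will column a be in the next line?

For the column a, runs backward through clothing sizes XS→XL: S, XS, XL, L, M → S.

S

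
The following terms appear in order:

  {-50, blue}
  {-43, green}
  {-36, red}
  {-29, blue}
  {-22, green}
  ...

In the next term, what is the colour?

First component goes -50, -43, -36, -29, -22 → -15 (+7 each step).
Colour: repeats blue → green → red; blue, green, red, blue, green → red.

red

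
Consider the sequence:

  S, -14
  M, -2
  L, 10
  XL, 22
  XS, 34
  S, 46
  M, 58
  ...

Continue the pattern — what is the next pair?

For the size, repeats S → M → L → XL → XS: S, M, L, XL, XS, S, M → L.
Second part — +12 each step: -14, -2, 10, 22, 34, 46, 58 → 70.
So the next pair is L, 70.

L, 70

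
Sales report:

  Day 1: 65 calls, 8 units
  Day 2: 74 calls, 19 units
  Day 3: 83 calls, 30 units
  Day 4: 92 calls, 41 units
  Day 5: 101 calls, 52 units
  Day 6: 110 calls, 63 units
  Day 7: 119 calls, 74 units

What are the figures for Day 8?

128 calls, 85 units

Calls — +9 each step: 65, 74, 83, 92, 101, 110, 119 → 128.
Units: +11 each step; 8, 19, 30, 41, 52, 63, 74 → 85.
So the next line is 128 calls, 85 units.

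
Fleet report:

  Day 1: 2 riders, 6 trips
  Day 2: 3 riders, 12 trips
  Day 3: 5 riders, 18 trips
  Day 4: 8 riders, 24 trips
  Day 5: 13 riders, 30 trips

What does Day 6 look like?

21 riders, 36 trips

Riders: 2, 3, 5, 8, 13 → 21 (each term is the sum of the two before it).
Trips: +6 each step; 6, 12, 18, 24, 30 → 36.
Putting it together: 21 riders, 36 trips.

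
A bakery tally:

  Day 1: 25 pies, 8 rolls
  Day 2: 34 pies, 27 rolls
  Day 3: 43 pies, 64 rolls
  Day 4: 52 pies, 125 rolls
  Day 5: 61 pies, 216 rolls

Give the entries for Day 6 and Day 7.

Pies: 25, 34, 43, 52, 61 → 70 → 79 (+9 each step).
Rolls: perfect cubes: 2³, 3³, 4³, …, so 8, 27, 64, 125, 216 → 343 → 512.
So the next two rows are 70 pies, 343 rolls and 79 pies, 512 rolls.

70 pies, 343 rolls; 79 pies, 512 rolls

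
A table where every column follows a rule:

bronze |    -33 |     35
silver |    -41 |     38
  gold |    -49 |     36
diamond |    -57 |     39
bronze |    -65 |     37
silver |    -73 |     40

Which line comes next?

gold  -81  38

Rank goes bronze, silver, gold, diamond, bronze, silver → gold (repeats bronze → silver → gold → diamond).
For the second component, −8 each step: -33, -41, -49, -57, -65, -73 → -81.
Third component: alternating steps +3, −2, +3, −2, …, so 35, 38, 36, 39, 37, 40 → 38.
So the next line is gold  -81  38.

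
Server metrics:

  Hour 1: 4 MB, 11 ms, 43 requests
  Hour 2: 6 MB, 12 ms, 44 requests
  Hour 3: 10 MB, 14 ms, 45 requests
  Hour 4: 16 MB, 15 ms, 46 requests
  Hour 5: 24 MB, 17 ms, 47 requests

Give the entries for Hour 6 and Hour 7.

For the MB, differences are 2, 4, 6, … (increasing by 2 each time): 4, 6, 10, 16, 24 → 34 → 46.
Ms goes 11, 12, 14, 15, 17 → 18 → 20 (alternating steps +1, +2, +1, +2, …).
Requests: 43, 44, 45, 46, 47 → 48 → 49 (+1 each step).
So the next two lines are 34 MB, 18 ms, 48 requests and 46 MB, 20 ms, 49 requests.

34 MB, 18 ms, 48 requests; 46 MB, 20 ms, 49 requests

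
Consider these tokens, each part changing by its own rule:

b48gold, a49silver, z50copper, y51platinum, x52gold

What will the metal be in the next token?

silver

For the metal, repeats gold → silver → copper → platinum: gold, silver, copper, platinum, gold → silver.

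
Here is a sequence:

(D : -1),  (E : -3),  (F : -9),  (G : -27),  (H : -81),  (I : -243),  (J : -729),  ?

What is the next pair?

(K : -2187)

Letter — letters move forward 1 place in the alphabet: D, E, F, G, H, I, J → K.
Second entry goes -1, -3, -9, -27, -81, -243, -729 → -2187 (×3 each step).
Putting it together: (K : -2187).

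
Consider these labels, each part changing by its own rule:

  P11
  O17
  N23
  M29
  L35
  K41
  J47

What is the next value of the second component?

Second component: +6 each step, so 11, 17, 23, 29, 35, 41, 47 → 53.

53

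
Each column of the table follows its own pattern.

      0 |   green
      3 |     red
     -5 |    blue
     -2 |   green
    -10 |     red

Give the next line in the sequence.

-7  blue

First component: 0, 3, -5, -2, -10 → -7 (alternating steps +3, −8, +3, −8, …).
Colour: green, red, blue, green, red → blue (repeats green → red → blue).
So the next line is -7  blue.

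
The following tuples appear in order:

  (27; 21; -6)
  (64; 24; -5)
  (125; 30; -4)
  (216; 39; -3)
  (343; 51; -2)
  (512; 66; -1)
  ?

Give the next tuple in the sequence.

(729; 84; 0)

First entry: 27, 64, 125, 216, 343, 512 → 729 (perfect cubes: 3³, 4³, 5³, …).
Second entry goes 21, 24, 30, 39, 51, 66 → 84 (differences are 3, 6, 9, … (increasing by 3 each time)).
Third entry: -6, -5, -4, -3, -2, -1 → 0 (+1 each step).
Putting it together: (729; 84; 0).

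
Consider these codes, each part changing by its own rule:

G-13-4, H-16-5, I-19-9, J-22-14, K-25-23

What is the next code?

Letter goes G, H, I, J, K → L (letters move forward 1 place in the alphabet).
Second component goes 13, 16, 19, 22, 25 → 28 (+3 each step).
Third component: each term is the sum of the two before it; 4, 5, 9, 14, 23 → 37.
So the next code is L-28-37.

L-28-37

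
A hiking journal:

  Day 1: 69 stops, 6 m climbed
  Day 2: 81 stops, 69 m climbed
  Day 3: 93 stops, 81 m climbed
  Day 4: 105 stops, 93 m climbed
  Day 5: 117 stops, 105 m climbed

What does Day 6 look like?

129 stops, 117 m climbed

For the stops, +12 each step: 69, 81, 93, 105, 117 → 129.
For the m climbed, always the previous value of the stops: 6, 69, 81, 93, 105 → 117.
Combining the parts gives 129 stops, 117 m climbed.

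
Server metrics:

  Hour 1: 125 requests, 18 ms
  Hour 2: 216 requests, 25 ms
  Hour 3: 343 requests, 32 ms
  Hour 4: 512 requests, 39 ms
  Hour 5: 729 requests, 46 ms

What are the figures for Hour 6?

1000 requests, 53 ms

Requests goes 125, 216, 343, 512, 729 → 1000 (perfect cubes: 5³, 6³, 7³, …).
Ms: +7 each step; 18, 25, 32, 39, 46 → 53.
Combining the parts gives 1000 requests, 53 ms.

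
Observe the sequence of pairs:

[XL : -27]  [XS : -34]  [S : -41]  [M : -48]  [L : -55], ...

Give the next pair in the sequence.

[XL : -62]

Size: runs through clothing sizes XS→XL; XL, XS, S, M, L → XL.
Second value — −7 each step: -27, -34, -41, -48, -55 → -62.
Combining the parts gives [XL : -62].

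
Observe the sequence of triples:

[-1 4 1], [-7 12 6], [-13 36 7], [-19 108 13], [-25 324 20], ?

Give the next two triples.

[-31 972 33], [-37 2916 53]

For the first entry, −6 each step: -1, -7, -13, -19, -25 → -31 → -37.
Second entry: ×3 each step, so 4, 12, 36, 108, 324 → 972 → 2916.
Third entry: each term is the sum of the two before it; 1, 6, 7, 13, 20 → 33 → 53.
Putting the parts together: [-31 972 33] and then [-37 2916 53].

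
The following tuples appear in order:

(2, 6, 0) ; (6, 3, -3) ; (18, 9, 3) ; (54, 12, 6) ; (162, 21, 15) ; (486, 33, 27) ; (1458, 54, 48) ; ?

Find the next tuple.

First value: ×3 each step, so 2, 6, 18, 54, 162, 486, 1458 → 4374.
Second value — each term is the sum of the two before it: 6, 3, 9, 12, 21, 33, 54 → 87.
Third value: always 6 less than the second value, so 0, -3, 3, 6, 15, 27, 48 → 81.
Combining the parts gives (4374, 87, 81).

(4374, 87, 81)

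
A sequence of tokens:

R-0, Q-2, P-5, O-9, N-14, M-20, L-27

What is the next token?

Letter goes R, Q, P, O, N, M, L → K (letters move back 1 place in the alphabet).
Second component: differences are 2, 3, 4, … (increasing by 1 each time); 0, 2, 5, 9, 14, 20, 27 → 35.
So the next token is K-35.

K-35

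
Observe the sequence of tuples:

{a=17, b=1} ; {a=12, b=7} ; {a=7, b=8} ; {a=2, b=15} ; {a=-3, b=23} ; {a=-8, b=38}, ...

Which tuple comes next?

A: −5 each step, so 17, 12, 7, 2, -3, -8 → -13.
B: each term is the sum of the two before it; 1, 7, 8, 15, 23, 38 → 61.
Putting it together: {a=-13, b=61}.

{a=-13, b=61}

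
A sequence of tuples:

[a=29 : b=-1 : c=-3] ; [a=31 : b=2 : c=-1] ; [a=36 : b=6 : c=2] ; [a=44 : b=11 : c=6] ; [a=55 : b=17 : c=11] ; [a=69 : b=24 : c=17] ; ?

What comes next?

A: 29, 31, 36, 44, 55, 69 → 86 (differences are 2, 5, 8, … (increasing by 3 each time)).
B — differences are 3, 4, 5, … (increasing by 1 each time): -1, 2, 6, 11, 17, 24 → 32.
C: always the previous value of the b, so -3, -1, 2, 6, 11, 17 → 24.
Putting it together: [a=86 : b=32 : c=24].

[a=86 : b=32 : c=24]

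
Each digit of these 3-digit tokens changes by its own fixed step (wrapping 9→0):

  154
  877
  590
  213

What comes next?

936

First digit — −3 each step, mod 10: 1, 8, 5, 2 → 9.
For the second digit, +2 each step, mod 10: 5, 7, 9, 1 → 3.
Third digit goes 4, 7, 0, 3 → 6 (+3 each step, mod 10).
Putting it together: 936.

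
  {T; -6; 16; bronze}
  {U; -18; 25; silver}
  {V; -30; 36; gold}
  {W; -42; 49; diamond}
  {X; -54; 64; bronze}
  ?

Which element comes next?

Letter — letters move forward 1 place in the alphabet: T, U, V, W, X → Y.
Second part: −12 each step, so -6, -18, -30, -42, -54 → -66.
Third part: perfect squares: 4², 5², 6², …, so 16, 25, 36, 49, 64 → 81.
Rank: bronze, silver, gold, diamond, bronze → silver (repeats bronze → silver → gold → diamond).
Putting it together: {Y; -66; 81; silver}.

{Y; -66; 81; silver}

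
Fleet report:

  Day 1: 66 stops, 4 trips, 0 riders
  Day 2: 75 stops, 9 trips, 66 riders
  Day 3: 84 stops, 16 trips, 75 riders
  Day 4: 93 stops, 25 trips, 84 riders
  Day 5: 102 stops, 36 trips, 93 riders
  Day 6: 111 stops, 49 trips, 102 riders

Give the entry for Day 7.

Stops: +9 each step; 66, 75, 84, 93, 102, 111 → 120.
For the trips, perfect squares: 2², 3², 4², …: 4, 9, 16, 25, 36, 49 → 64.
Riders: 0, 66, 75, 84, 93, 102 → 111 (always the previous value of the stops).
Putting it together: 120 stops, 64 trips, 111 riders.

120 stops, 64 trips, 111 riders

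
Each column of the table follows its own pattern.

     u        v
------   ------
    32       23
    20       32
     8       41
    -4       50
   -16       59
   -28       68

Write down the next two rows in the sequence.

Column u — −12 each step: 32, 20, 8, -4, -16, -28 → -40 → -52.
Column v: +9 each step; 23, 32, 41, 50, 59, 68 → 77 → 86.
Putting the parts together: -40  77 and then -52  86.

-40  77; -52  86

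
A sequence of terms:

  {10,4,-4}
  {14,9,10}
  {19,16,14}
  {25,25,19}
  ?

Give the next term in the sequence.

{32,36,25}

First slot: differences are 4, 5, 6, … (increasing by 1 each time), so 10, 14, 19, 25 → 32.
Second slot goes 4, 9, 16, 25 → 36 (perfect squares: 2², 3², 4², …).
Third slot goes -4, 10, 14, 19 → 25 (always the previous value of the first slot).
Putting it together: {32,36,25}.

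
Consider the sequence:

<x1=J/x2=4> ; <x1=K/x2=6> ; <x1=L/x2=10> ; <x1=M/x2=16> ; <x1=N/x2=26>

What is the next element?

X1 — letters move forward 1 place in the alphabet: J, K, L, M, N → O.
X2 goes 4, 6, 10, 16, 26 → 42 (each term is the sum of the two before it).
Combining the parts gives <x1=O/x2=42>.

<x1=O/x2=42>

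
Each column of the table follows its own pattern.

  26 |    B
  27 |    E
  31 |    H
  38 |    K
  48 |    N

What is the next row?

First component: differences are 1, 4, 7, … (increasing by 3 each time); 26, 27, 31, 38, 48 → 61.
Letter: letters move forward 3 places in the alphabet, so B, E, H, K, N → Q.
Combining the parts gives 61  Q.

61  Q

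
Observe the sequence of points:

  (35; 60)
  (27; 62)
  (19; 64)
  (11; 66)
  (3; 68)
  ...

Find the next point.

(-5; 70)

First value goes 35, 27, 19, 11, 3 → -5 (−8 each step).
Second value: +2 each step; 60, 62, 64, 66, 68 → 70.
Putting it together: (-5; 70).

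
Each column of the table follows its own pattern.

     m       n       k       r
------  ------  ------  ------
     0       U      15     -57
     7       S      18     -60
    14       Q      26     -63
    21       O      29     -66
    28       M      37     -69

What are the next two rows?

35  K  40  -72; 42  I  48  -75

Column m: 0, 7, 14, 21, 28 → 35 → 42 (+7 each step).
Column n — letters move back 2 places in the alphabet: U, S, Q, O, M → K → I.
For the column k, alternating steps +3, +8, +3, +8, …: 15, 18, 26, 29, 37 → 40 → 48.
Column r: −3 each step; -57, -60, -63, -66, -69 → -72 → -75.
So the next two rows are 35  K  40  -72 and 42  I  48  -75.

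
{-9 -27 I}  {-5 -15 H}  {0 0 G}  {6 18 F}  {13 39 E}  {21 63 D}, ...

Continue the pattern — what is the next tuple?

{30 90 C}

First entry — differences are 4, 5, 6, … (increasing by 1 each time): -9, -5, 0, 6, 13, 21 → 30.
Second entry: always 3 × the first entry; -27, -15, 0, 18, 39, 63 → 90.
For the letter, letters move back 1 place in the alphabet: I, H, G, F, E, D → C.
So the next tuple is {30 90 C}.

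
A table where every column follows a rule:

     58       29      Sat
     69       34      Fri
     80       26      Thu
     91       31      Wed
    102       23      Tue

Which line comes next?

113  28  Mon

First component goes 58, 69, 80, 91, 102 → 113 (+11 each step).
Second component: alternating steps +5, −8, +5, −8, …; 29, 34, 26, 31, 23 → 28.
Day goes Sat, Fri, Thu, Wed, Tue → Mon (runs backward through the weekdays Mon→Sun).
Putting it together: 113  28  Mon.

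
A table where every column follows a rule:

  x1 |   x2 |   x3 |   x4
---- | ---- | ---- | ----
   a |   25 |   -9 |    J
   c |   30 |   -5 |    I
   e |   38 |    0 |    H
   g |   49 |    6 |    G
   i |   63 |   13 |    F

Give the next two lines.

k  80  21  E; m  100  30  D

Column x1: a, c, e, g, i → k → m (letters move forward 2 places in the alphabet).
Column x2: 25, 30, 38, 49, 63 → 80 → 100 (differences are 5, 8, 11, … (increasing by 3 each time)).
For the column x3, differences are 4, 5, 6, … (increasing by 1 each time): -9, -5, 0, 6, 13 → 21 → 30.
For the column x4, letters move back 1 place in the alphabet: J, I, H, G, F → E → D.
Putting the parts together: k  80  21  E and then m  100  30  D.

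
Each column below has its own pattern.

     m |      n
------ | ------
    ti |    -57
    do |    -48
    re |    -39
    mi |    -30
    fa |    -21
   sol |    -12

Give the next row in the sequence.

Column m — runs through the solfège scale do→ti: ti, do, re, mi, fa, sol → la.
Column n: +9 each step; -57, -48, -39, -30, -21, -12 → -3.
Putting it together: la  -3.

la  -3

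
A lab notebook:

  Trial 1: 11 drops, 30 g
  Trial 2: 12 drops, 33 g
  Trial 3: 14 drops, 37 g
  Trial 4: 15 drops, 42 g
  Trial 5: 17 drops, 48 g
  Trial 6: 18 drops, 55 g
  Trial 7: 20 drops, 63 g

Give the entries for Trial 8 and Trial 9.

Drops: alternating steps +1, +2, +1, +2, …; 11, 12, 14, 15, 17, 18, 20 → 21 → 23.
For the g, differences are 3, 4, 5, … (increasing by 1 each time): 30, 33, 37, 42, 48, 55, 63 → 72 → 82.
So the next two rows are 21 drops, 72 g and 23 drops, 82 g.

21 drops, 72 g; 23 drops, 82 g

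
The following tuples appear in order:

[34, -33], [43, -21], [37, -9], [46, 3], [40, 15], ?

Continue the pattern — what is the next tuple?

[49, 27]

For the first entry, alternating steps +9, −6, +9, −6, …: 34, 43, 37, 46, 40 → 49.
Second entry: +12 each step; -33, -21, -9, 3, 15 → 27.
Combining the parts gives [49, 27].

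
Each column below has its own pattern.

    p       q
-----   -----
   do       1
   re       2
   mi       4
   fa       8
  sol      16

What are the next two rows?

Column p: do, re, mi, fa, sol → la → ti (runs through the solfège scale do→ti).
Column q: ×2 each step, so 1, 2, 4, 8, 16 → 32 → 64.
So the next two rows are la  32 and ti  64.

la  32; ti  64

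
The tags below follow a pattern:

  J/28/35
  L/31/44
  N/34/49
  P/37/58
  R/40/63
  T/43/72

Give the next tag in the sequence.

V/46/77

Letter — letters move forward 2 places in the alphabet: J, L, N, P, R, T → V.
Second component: 28, 31, 34, 37, 40, 43 → 46 (+3 each step).
Third component goes 35, 44, 49, 58, 63, 72 → 77 (alternating steps +9, +5, +9, +5, …).
So the next tag is V/46/77.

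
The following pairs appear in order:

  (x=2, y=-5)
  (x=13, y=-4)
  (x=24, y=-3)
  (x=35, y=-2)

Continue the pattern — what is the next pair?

X: +11 each step, so 2, 13, 24, 35 → 46.
Y goes -5, -4, -3, -2 → -1 (+1 each step).
Putting it together: (x=46, y=-1).

(x=46, y=-1)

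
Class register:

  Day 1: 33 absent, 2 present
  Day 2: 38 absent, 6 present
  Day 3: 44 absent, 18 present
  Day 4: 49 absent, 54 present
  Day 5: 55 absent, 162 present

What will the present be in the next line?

Absent: alternating steps +5, +6, +5, +6, …, so 33, 38, 44, 49, 55 → 60.
Present: ×3 each step, so 2, 6, 18, 54, 162 → 486.

486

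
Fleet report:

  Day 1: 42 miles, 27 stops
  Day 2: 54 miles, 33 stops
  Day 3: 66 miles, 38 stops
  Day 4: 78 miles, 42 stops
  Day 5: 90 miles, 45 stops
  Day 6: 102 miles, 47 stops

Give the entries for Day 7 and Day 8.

Miles: +12 each step; 42, 54, 66, 78, 90, 102 → 114 → 126.
Stops: differences are 6, 5, 4, … (decreasing by 1 each time), so 27, 33, 38, 42, 45, 47 → 48 → 48.
Putting the parts together: 114 miles, 48 stops and then 126 miles, 48 stops.

114 miles, 48 stops; 126 miles, 48 stops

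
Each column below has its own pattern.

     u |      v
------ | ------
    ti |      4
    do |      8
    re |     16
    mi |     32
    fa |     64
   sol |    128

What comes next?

Column u goes ti, do, re, mi, fa, sol → la (runs through the solfège scale do→ti).
Column v: ×2 each step; 4, 8, 16, 32, 64, 128 → 256.
Combining the parts gives la  256.

la  256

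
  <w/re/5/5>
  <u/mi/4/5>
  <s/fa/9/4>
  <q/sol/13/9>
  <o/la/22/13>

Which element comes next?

<m/ti/35/22>

Letter: letters move back 2 places in the alphabet; w, u, s, q, o → m.
Note — runs through the solfège scale do→ti: re, mi, fa, sol, la → ti.
For the third coordinate, each term is the sum of the two before it: 5, 4, 9, 13, 22 → 35.
Fourth coordinate: 5, 5, 4, 9, 13 → 22 (always the previous value of the third coordinate).
Putting it together: <m/ti/35/22>.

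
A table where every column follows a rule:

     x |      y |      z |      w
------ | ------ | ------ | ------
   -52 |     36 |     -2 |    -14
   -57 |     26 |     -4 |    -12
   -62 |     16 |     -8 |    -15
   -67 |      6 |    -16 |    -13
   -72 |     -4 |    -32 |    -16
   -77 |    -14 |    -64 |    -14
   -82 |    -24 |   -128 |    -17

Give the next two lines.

Column x: -52, -57, -62, -67, -72, -77, -82 → -87 → -92 (−5 each step).
Column y: 36, 26, 16, 6, -4, -14, -24 → -34 → -44 (−10 each step).
Column z: ×2 each step; -2, -4, -8, -16, -32, -64, -128 → -256 → -512.
For the column w, alternating steps +2, −3, +2, −3, …: -14, -12, -15, -13, -16, -14, -17 → -15 → -18.
So the next two lines are -87  -34  -256  -15 and -92  -44  -512  -18.

-87  -34  -256  -15; -92  -44  -512  -18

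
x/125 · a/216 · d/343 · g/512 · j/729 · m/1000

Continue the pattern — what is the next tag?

p/1331

Letter goes x, a, d, g, j, m → p (letters move forward 3 places in the alphabet, wrapping Z→A).
Second component — perfect cubes: 5³, 6³, 7³, …: 125, 216, 343, 512, 729, 1000 → 1331.
Putting it together: p/1331.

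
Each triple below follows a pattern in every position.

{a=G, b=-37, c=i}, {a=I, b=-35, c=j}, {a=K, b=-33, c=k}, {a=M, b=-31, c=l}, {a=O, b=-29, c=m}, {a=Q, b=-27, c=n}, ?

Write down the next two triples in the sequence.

{a=S, b=-25, c=o}, {a=U, b=-23, c=p}

A goes G, I, K, M, O, Q → S → U (letters move forward 2 places in the alphabet).
B: +2 each step, so -37, -35, -33, -31, -29, -27 → -25 → -23.
C: i, j, k, l, m, n → o → p (letters move forward 1 place in the alphabet).
Putting the parts together: {a=S, b=-25, c=o} and then {a=U, b=-23, c=p}.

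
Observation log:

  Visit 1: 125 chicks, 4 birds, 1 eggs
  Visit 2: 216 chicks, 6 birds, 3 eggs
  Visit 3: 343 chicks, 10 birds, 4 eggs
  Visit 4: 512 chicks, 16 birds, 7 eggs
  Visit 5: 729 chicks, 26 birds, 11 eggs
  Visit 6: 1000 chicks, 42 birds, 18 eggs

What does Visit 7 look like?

1331 chicks, 68 birds, 29 eggs

Chicks: perfect cubes: 5³, 6³, 7³, …, so 125, 216, 343, 512, 729, 1000 → 1331.
Birds: each term is the sum of the two before it; 4, 6, 10, 16, 26, 42 → 68.
For the eggs, each term is the sum of the two before it: 1, 3, 4, 7, 11, 18 → 29.
Combining the parts gives 1331 chicks, 68 birds, 29 eggs.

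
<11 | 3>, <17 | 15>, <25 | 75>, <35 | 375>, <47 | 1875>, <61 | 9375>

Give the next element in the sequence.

<77 | 46875>

For the first component, differences are 6, 8, 10, … (increasing by 2 each time): 11, 17, 25, 35, 47, 61 → 77.
For the second component, ×5 each step: 3, 15, 75, 375, 1875, 9375 → 46875.
Putting it together: <77 | 46875>.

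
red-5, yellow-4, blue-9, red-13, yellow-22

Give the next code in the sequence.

blue-35

Colour: red, yellow, blue, red, yellow → blue (repeats red → yellow → blue).
Second component: each term is the sum of the two before it, so 5, 4, 9, 13, 22 → 35.
Putting it together: blue-35.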